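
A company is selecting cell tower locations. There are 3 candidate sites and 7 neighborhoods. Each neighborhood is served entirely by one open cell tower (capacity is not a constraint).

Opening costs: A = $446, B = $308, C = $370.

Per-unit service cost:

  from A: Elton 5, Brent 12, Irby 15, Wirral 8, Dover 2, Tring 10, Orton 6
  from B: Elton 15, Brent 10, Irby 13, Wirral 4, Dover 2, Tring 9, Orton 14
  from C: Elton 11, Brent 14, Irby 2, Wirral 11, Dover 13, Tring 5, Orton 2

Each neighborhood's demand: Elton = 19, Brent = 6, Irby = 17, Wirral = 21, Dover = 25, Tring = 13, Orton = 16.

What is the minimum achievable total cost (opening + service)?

Minimum total cost: 1212

For any fixed open set, each neighborhood goes to its cheapest open site; total = fixed + service.
{B, C}: Elton→C 11·19=209, Brent→B 10·6=60, Irby→C 2·17=34, Wirral→B 4·21=84, Dover→B 2·25=50, Tring→C 5·13=65, Orton→C 2·16=32. Service 534; fixed 678; total 1212.
{A}: Elton→A 5·19=95, Brent→A 12·6=72, Irby→A 15·17=255, Wirral→A 8·21=168, Dover→A 2·25=50, Tring→A 10·13=130, Orton→A 6·16=96. Service 866; fixed 446; total 1312.
{A, C}: service 516 + fixed 816 = 1332
{A, B, C}: service 420 + fixed 1124 = 1544
(All 7 nonempty subsets were checked; B and C is lowest.)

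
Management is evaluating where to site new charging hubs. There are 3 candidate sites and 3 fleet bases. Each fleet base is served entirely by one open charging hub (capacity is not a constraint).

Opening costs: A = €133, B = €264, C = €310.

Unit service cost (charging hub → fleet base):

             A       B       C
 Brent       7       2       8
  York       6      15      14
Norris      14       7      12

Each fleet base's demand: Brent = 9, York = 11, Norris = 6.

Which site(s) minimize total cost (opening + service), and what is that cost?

For any fixed open set, each fleet base goes to its cheapest open site; total = fixed + service.
{A}: Brent→A 7·9=63, York→A 6·11=66, Norris→A 14·6=84. Service 213; fixed 133; total 346.
{B}: service 225 + fixed 264 = 489
{A, B}: Brent→B 2·9=18, York→A 6·11=66, Norris→B 7·6=42. Service 126; fixed 397; total 523.
{A, B, C}: service 126 + fixed 707 = 833
(All 7 nonempty subsets were checked; A only is lowest.)

Open A only; minimum total cost 346.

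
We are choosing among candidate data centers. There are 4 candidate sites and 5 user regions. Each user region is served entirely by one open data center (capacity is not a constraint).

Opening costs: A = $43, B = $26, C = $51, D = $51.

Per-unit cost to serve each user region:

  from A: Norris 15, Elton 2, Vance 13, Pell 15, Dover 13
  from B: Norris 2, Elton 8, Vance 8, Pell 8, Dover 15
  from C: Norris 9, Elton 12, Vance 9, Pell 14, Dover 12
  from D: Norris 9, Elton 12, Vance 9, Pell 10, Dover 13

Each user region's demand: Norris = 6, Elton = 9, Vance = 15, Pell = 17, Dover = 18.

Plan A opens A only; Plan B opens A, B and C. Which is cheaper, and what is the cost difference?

Plan A: {A}: Norris→A 15·6=90, Elton→A 2·9=18, Vance→A 13·15=195, Pell→A 15·17=255, Dover→A 13·18=234. Service 792; fixed 43; total 835.
Plan B: {A, B, C}: Norris→B 2·6=12, Elton→A 2·9=18, Vance→B 8·15=120, Pell→B 8·17=136, Dover→C 12·18=216. Service 502; fixed 120; total 622.
Difference: |835 − 622| = 213.

Plan B is cheaper by 213.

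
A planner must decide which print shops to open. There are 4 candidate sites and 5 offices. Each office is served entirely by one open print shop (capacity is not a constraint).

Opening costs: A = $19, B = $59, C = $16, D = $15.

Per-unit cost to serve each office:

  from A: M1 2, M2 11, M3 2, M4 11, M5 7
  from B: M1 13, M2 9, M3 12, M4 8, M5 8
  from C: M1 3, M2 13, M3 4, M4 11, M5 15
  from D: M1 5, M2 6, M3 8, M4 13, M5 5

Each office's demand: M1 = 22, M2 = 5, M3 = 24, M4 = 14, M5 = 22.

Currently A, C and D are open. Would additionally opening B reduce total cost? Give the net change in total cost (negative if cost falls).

Current service cost with {A, C, D}: 386.
Adding B: each office re-picks its cheapest; new service cost 344, saving 42.
Extra fixed cost: 59. Net change = 59 − 42 = 17.
(Totals: 436 → 453.)

No — net change +17 (cost rises by 17).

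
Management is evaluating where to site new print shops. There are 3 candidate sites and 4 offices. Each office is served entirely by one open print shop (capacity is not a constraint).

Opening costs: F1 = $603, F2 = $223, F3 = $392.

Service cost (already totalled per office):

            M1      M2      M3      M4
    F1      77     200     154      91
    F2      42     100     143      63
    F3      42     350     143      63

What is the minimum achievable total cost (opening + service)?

Minimum total cost: 571

For any fixed open set, each office goes to its cheapest open site; total = fixed + service.
{F2}: M1→F2 42, M2→F2 100, M3→F2 143, M4→F2 63. Service 348; fixed 223; total 571.
{F2, F3}: service 348 + fixed 615 = 963
{F3}: M1→F3 42, M2→F3 350, M3→F3 143, M4→F3 63. Service 598; fixed 392; total 990.
{F1, F2, F3}: M1→F2 42, M2→F2 100, M3→F2 143, M4→F2 63. Service 348; fixed 1218; total 1566.
No other subset beats 571.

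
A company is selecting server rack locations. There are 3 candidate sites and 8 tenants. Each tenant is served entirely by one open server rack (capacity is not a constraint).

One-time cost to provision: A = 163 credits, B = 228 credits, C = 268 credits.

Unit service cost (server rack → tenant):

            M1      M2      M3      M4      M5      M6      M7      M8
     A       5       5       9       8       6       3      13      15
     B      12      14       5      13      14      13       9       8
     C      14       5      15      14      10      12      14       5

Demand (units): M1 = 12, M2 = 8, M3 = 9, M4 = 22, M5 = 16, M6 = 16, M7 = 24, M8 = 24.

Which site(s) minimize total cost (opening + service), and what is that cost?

For any fixed open set, each tenant goes to its cheapest open site; total = fixed + service.
{A, B}: M1→A 5·12=60, M2→A 5·8=40, M3→B 5·9=45, M4→A 8·22=176, M5→A 6·16=96, M6→A 3·16=48, M7→B 9·24=216, M8→B 8·24=192. Service 873; fixed 391; total 1264.
{A}: M1→A 5·12=60, M2→A 5·8=40, M3→A 9·9=81, M4→A 8·22=176, M5→A 6·16=96, M6→A 3·16=48, M7→A 13·24=312, M8→A 15·24=360. Service 1173; fixed 163; total 1336.
{A, C}: service 933 + fixed 431 = 1364
{A, B, C}: service 801 + fixed 659 = 1460
No other subset beats 1264.

Open A and B; minimum total cost 1264.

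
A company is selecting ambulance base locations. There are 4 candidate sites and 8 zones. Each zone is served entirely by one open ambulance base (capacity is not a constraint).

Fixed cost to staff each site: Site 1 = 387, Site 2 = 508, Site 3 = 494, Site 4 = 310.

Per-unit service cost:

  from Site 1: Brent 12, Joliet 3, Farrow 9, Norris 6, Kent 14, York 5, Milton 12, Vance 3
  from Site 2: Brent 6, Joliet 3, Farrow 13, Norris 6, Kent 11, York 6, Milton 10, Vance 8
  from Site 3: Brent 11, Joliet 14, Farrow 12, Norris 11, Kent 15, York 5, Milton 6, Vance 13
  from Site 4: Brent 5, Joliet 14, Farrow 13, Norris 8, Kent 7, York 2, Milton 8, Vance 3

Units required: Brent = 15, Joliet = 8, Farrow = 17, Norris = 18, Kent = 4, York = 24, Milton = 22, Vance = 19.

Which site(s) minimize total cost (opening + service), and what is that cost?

For any fixed open set, each zone goes to its cheapest open site; total = fixed + service.
{Site 4}: Brent→Site 4 5·15=75, Joliet→Site 4 14·8=112, Farrow→Site 4 13·17=221, Norris→Site 4 8·18=144, Kent→Site 4 7·4=28, York→Site 4 2·24=48, Milton→Site 4 8·22=176, Vance→Site 4 3·19=57. Service 861; fixed 310; total 1171.
{Site 1}: service 962 + fixed 387 = 1349
{Site 1, Site 4}: Brent→Site 4 5·15=75, Joliet→Site 1 3·8=24, Farrow→Site 1 9·17=153, Norris→Site 1 6·18=108, Kent→Site 4 7·4=28, York→Site 4 2·24=48, Milton→Site 4 8·22=176, Vance→Site 1 3·19=57. Service 669; fixed 697; total 1366.
{Site 1, Site 2, Site 3, Site 4}: service 625 + fixed 1699 = 2324
No other subset beats 1171.

Open Site 4 only; minimum total cost 1171.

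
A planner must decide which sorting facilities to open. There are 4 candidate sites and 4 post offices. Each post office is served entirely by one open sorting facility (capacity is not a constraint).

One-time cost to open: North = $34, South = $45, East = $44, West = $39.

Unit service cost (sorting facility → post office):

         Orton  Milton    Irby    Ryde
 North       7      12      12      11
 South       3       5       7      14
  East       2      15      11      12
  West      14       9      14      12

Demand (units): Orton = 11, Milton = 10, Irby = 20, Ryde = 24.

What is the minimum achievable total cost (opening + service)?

Minimum total cost: 566

For any fixed open set, each post office goes to its cheapest open site; total = fixed + service.
{North, South}: Orton→South 3·11=33, Milton→South 5·10=50, Irby→South 7·20=140, Ryde→North 11·24=264. Service 487; fixed 79; total 566.
{South, East}: Orton→East 2·11=22, Milton→South 5·10=50, Irby→South 7·20=140, Ryde→East 12·24=288. Service 500; fixed 89; total 589.
{South, West}: service 511 + fixed 84 = 595
{North, South, East, West}: Orton→East 2·11=22, Milton→South 5·10=50, Irby→South 7·20=140, Ryde→North 11·24=264. Service 476; fixed 162; total 638.
(All 15 nonempty subsets were checked; North and South is lowest.)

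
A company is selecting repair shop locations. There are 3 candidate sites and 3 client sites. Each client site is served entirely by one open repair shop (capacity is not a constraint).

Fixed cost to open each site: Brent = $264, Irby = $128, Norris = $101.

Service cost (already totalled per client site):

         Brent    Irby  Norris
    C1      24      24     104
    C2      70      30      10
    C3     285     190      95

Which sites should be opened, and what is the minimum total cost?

Open Norris only; minimum total cost 310.

For any fixed open set, each client site goes to its cheapest open site; total = fixed + service.
{Norris}: C1→Norris 104, C2→Norris 10, C3→Norris 95. Service 209; fixed 101; total 310.
{Irby, Norris}: service 129 + fixed 229 = 358
{Irby}: C1→Irby 24, C2→Irby 30, C3→Irby 190. Service 244; fixed 128; total 372.
{Brent, Irby, Norris}: C1→Brent 24, C2→Norris 10, C3→Norris 95. Service 129; fixed 493; total 622.
(All 7 nonempty subsets were checked; Norris only is lowest.)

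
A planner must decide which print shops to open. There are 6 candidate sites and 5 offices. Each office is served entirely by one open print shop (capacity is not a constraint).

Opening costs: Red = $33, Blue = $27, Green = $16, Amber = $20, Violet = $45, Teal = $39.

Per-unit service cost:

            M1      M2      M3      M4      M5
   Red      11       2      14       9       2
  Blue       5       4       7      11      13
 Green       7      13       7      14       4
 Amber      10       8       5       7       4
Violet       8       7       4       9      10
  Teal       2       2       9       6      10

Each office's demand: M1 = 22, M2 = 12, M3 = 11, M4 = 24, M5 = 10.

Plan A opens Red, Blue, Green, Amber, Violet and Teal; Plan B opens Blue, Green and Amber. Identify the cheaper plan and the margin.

Plan A: {Red, Blue, Green, Amber, Violet, Teal}: M1→Teal 2·22=44, M2→Red 2·12=24, M3→Violet 4·11=44, M4→Teal 6·24=144, M5→Red 2·10=20. Service 276; fixed 180; total 456.
Plan B: {Blue, Green, Amber}: M1→Blue 5·22=110, M2→Blue 4·12=48, M3→Amber 5·11=55, M4→Amber 7·24=168, M5→Green 4·10=40. Service 421; fixed 63; total 484.
Difference: |456 − 484| = 28.

Plan A is cheaper by 28.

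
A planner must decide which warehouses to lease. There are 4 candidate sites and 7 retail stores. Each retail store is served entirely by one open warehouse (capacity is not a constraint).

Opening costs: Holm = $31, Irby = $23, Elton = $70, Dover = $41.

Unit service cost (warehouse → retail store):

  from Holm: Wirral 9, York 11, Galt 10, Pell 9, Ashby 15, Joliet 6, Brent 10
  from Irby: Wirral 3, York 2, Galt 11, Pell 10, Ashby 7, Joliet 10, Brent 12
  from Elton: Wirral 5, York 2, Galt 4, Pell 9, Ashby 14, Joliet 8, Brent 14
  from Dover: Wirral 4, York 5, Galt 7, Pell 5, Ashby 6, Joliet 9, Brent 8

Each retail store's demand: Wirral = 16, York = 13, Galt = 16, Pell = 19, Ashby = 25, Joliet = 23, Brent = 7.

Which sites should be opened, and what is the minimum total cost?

Open Holm, Irby and Dover; minimum total cost 720.

For any fixed open set, each retail store goes to its cheapest open site; total = fixed + service.
{Holm, Irby, Dover}: Wirral→Irby 3·16=48, York→Irby 2·13=26, Galt→Dover 7·16=112, Pell→Dover 5·19=95, Ashby→Dover 6·25=150, Joliet→Holm 6·23=138, Brent→Dover 8·7=56. Service 625; fixed 95; total 720.
{Holm, Elton, Dover}: service 593 + fixed 142 = 735
{Holm, Irby, Elton, Dover}: service 577 + fixed 165 = 742
{Irby}: Wirral→Irby 3·16=48, York→Irby 2·13=26, Galt→Irby 11·16=176, Pell→Irby 10·19=190, Ashby→Irby 7·25=175, Joliet→Irby 10·23=230, Brent→Irby 12·7=84. Service 929; fixed 23; total 952.
No other subset beats 720.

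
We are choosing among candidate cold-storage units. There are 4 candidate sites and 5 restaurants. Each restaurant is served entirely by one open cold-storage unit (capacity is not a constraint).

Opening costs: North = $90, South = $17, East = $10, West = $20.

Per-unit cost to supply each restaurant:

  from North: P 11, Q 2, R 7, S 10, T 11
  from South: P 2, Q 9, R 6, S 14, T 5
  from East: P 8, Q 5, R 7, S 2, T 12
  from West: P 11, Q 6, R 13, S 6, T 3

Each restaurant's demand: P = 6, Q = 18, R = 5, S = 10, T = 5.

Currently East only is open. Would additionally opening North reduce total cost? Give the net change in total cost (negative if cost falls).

No — net change +31 (cost rises by 31).

Current service cost with {East}: 253.
Adding North: each restaurant re-picks its cheapest; new service cost 194, saving 59.
Extra fixed cost: 90. Net change = 90 − 59 = 31.
(Totals: 263 → 294.)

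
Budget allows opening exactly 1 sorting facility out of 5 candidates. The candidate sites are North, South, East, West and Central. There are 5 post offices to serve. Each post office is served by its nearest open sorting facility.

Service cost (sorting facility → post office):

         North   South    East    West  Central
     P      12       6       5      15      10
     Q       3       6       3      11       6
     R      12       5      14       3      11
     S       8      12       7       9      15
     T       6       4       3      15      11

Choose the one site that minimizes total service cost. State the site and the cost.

With exactly 1 open, each post office uses its cheapest among the chosen.
{East}: P→East 5, Q→East 3, R→East 14, S→East 7, T→East 3. Service cost 32.
{South}: service cost 33
{North}: service cost 41
Among all 5 size-1 choices, {East} is lowest.

Choose East only; total service cost 32.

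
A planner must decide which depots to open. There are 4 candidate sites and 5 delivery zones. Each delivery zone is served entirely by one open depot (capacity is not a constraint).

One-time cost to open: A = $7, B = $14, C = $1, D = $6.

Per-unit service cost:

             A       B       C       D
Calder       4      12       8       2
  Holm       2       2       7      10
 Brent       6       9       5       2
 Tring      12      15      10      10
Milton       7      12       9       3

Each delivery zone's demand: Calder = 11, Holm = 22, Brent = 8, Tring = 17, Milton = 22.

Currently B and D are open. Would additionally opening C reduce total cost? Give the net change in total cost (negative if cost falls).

Current service cost with {B, D}: 318.
Adding C: each delivery zone re-picks its cheapest; new service cost 318, saving 0.
Extra fixed cost: 1. Net change = 1 − 0 = 1.
(Totals: 338 → 339.)

No — net change +1 (cost rises by 1).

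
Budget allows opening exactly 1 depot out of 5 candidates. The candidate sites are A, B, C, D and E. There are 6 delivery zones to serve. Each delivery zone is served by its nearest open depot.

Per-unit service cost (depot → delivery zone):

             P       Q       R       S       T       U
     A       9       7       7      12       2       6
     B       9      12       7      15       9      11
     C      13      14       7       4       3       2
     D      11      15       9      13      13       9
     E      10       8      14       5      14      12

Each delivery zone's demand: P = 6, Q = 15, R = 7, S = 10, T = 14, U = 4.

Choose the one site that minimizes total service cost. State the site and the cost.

With exactly 1 open, each delivery zone uses its cheapest among the chosen.
{A}: P→A 9·6=54, Q→A 7·15=105, R→A 7·7=49, S→A 12·10=120, T→A 2·14=28, U→A 6·4=24. Service cost 380.
{C}: service cost 427
{E}: service cost 572
Among all 5 size-1 choices, {A} is lowest.

Choose A only; total service cost 380.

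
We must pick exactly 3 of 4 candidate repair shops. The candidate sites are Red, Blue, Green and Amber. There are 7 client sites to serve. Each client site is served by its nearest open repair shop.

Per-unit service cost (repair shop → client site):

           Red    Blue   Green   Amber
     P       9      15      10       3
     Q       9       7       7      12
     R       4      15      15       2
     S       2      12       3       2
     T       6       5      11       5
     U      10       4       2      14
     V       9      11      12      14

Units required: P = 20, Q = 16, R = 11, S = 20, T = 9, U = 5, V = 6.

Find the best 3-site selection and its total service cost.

With exactly 3 open, each client site uses its cheapest among the chosen.
{Red, Green, Amber}: P→Amber 3·20=60, Q→Green 7·16=112, R→Amber 2·11=22, S→Red 2·20=40, T→Amber 5·9=45, U→Green 2·5=10, V→Red 9·6=54. Service cost 343.
{Red, Blue, Amber}: service cost 353
{Blue, Green, Amber}: service cost 355
Among all 4 size-3 choices, {Red, Green, Amber} is lowest.

Choose Red, Green and Amber; total service cost 343.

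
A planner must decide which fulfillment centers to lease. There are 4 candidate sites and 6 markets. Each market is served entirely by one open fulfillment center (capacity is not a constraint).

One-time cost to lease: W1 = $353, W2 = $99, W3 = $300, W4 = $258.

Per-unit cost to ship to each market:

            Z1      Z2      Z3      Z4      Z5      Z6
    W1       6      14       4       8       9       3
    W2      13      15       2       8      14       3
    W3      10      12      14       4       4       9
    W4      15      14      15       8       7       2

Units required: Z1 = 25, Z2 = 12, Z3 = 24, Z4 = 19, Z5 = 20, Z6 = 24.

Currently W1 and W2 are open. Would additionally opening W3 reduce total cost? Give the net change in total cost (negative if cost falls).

Current service cost with {W1, W2}: 770.
Adding W3: each market re-picks its cheapest; new service cost 570, saving 200.
Extra fixed cost: 300. Net change = 300 − 200 = 100.
(Totals: 1222 → 1322.)

No — net change +100 (cost rises by 100).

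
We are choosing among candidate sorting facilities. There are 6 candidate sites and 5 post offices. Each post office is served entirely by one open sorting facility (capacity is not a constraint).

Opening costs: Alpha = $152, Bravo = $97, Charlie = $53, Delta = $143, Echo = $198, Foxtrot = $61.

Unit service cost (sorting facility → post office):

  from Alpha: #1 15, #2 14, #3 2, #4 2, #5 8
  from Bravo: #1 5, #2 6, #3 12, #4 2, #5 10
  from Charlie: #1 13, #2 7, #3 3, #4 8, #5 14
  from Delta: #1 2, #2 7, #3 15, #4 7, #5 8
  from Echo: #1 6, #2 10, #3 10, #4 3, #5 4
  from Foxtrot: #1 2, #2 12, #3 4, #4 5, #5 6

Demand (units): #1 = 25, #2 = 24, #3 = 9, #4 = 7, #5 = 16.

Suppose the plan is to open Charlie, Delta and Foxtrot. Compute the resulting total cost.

Total cost: 633

Each post office is assigned to its cheapest site among the open ones.
{Charlie, Delta, Foxtrot}: #1→Delta 2·25=50, #2→Charlie 7·24=168, #3→Charlie 3·9=27, #4→Foxtrot 5·7=35, #5→Foxtrot 6·16=96. Service 376; fixed 257; total 633.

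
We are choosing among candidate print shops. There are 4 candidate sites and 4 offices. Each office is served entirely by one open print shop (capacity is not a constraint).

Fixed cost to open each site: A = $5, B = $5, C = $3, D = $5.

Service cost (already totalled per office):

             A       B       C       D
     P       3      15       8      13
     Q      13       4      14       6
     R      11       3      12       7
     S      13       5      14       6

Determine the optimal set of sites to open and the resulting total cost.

Open A and B; minimum total cost 25.

For any fixed open set, each office goes to its cheapest open site; total = fixed + service.
{A, B}: P→A 3, Q→B 4, R→B 3, S→B 5. Service 15; fixed 10; total 25.
{A, B, C}: service 15 + fixed 13 = 28
{B, C}: P→C 8, Q→B 4, R→B 3, S→B 5. Service 20; fixed 8; total 28.
{A, B, C, D}: P→A 3, Q→B 4, R→B 3, S→B 5. Service 15; fixed 18; total 33.
(All 15 nonempty subsets were checked; A and B is lowest.)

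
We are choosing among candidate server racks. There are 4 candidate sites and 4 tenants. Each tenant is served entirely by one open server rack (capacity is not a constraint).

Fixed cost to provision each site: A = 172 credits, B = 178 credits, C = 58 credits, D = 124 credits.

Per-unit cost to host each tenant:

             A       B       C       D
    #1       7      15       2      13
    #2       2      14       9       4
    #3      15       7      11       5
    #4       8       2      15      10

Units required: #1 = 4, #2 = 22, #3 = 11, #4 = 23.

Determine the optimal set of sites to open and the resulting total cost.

For any fixed open set, each tenant goes to its cheapest open site; total = fixed + service.
{B, D}: #1→D 13·4=52, #2→D 4·22=88, #3→D 5·11=55, #4→B 2·23=46. Service 241; fixed 302; total 543.
{A, B}: #1→A 7·4=28, #2→A 2·22=44, #3→B 7·11=77, #4→B 2·23=46. Service 195; fixed 350; total 545.
{D}: #1→D 13·4=52, #2→D 4·22=88, #3→D 5·11=55, #4→D 10·23=230. Service 425; fixed 124; total 549.
{A, B, C, D}: #1→C 2·4=8, #2→A 2·22=44, #3→D 5·11=55, #4→B 2·23=46. Service 153; fixed 532; total 685.
No other subset beats 543.

Open B and D; minimum total cost 543.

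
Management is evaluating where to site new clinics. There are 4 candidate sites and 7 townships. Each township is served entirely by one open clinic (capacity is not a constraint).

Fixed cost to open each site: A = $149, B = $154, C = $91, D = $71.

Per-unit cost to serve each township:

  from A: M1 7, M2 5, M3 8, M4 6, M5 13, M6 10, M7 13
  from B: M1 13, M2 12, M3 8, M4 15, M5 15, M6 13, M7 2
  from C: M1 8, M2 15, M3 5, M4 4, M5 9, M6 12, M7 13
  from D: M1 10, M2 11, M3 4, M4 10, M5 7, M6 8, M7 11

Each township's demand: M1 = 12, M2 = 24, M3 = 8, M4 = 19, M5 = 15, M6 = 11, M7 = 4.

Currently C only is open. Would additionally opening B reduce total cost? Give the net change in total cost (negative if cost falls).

Current service cost with {C}: 891.
Adding B: each township re-picks its cheapest; new service cost 775, saving 116.
Extra fixed cost: 154. Net change = 154 − 116 = 38.
(Totals: 982 → 1020.)

No — net change +38 (cost rises by 38).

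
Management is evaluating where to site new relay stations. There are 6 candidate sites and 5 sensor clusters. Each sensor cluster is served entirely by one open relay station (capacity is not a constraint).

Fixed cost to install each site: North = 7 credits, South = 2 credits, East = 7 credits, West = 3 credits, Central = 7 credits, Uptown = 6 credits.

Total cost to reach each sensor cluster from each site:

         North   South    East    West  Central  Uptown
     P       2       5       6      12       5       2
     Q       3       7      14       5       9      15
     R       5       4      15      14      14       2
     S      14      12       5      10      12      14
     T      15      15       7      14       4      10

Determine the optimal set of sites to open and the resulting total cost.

For any fixed open set, each sensor cluster goes to its cheapest open site; total = fixed + service.
{North, East}: P→North 2, Q→North 3, R→North 5, S→East 5, T→East 7. Service 22; fixed 14; total 36.
{North, South, East}: P→North 2, Q→North 3, R→South 4, S→East 5, T→East 7. Service 21; fixed 16; total 37.
{South, East}: P→South 5, Q→South 7, R→South 4, S→East 5, T→East 7. Service 28; fixed 9; total 37.
{North, South, East, West, Central, Uptown}: service 16 + fixed 32 = 48
No other subset beats 36.

Open North and East; minimum total cost 36.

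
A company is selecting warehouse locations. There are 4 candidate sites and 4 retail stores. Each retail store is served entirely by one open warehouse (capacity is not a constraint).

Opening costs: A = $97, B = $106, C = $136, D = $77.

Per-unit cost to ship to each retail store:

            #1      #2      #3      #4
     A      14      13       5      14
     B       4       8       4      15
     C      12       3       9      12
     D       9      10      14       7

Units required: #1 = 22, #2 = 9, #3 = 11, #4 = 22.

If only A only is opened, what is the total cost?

Total cost: 885

Each retail store is assigned to its cheapest site among the open ones.
{A}: #1→A 14·22=308, #2→A 13·9=117, #3→A 5·11=55, #4→A 14·22=308. Service 788; fixed 97; total 885.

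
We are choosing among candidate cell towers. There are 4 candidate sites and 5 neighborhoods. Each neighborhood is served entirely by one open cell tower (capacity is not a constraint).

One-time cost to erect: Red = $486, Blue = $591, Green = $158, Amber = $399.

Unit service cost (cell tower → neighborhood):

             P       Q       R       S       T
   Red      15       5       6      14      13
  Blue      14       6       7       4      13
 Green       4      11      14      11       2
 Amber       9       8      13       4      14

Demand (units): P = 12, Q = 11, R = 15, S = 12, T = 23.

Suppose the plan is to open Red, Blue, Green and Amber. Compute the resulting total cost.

Total cost: 1921

Each neighborhood is assigned to its cheapest site among the open ones.
{Red, Blue, Green, Amber}: P→Green 4·12=48, Q→Red 5·11=55, R→Red 6·15=90, S→Blue 4·12=48, T→Green 2·23=46. Service 287; fixed 1634; total 1921.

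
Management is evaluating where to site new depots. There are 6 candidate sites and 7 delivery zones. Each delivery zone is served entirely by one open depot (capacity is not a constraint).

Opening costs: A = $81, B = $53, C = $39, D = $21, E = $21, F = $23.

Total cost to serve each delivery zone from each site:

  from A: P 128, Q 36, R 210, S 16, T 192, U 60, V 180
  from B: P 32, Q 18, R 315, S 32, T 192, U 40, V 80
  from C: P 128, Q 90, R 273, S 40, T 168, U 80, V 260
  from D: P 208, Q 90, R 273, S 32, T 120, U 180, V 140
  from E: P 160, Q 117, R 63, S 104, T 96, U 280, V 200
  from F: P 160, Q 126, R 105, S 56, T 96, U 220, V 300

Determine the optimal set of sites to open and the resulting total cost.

For any fixed open set, each delivery zone goes to its cheapest open site; total = fixed + service.
{B, E}: P→B 32, Q→B 18, R→E 63, S→B 32, T→E 96, U→B 40, V→B 80. Service 361; fixed 74; total 435.
{B, D, E}: service 361 + fixed 95 = 456
{B, E, F}: service 361 + fixed 97 = 458
{A, B, C, D, E, F}: service 345 + fixed 238 = 583
No other subset beats 435.

Open B and E; minimum total cost 435.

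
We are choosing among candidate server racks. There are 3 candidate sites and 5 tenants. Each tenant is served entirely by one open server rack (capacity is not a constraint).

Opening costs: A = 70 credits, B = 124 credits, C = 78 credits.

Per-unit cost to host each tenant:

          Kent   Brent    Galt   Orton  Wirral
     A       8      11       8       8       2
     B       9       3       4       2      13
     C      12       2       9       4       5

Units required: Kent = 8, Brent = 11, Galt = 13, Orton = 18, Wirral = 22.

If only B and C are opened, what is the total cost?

Total cost: 494

Each tenant is assigned to its cheapest site among the open ones.
{B, C}: Kent→B 9·8=72, Brent→C 2·11=22, Galt→B 4·13=52, Orton→B 2·18=36, Wirral→C 5·22=110. Service 292; fixed 202; total 494.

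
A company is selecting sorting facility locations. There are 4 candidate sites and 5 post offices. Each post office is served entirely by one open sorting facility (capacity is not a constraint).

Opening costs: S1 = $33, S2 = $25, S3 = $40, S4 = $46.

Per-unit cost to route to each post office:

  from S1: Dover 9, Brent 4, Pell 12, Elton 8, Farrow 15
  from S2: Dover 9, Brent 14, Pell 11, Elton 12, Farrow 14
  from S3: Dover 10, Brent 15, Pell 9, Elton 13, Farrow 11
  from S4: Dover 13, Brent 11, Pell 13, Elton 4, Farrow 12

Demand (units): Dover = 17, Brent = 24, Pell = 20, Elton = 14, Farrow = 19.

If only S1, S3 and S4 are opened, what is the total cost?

Total cost: 813

Each post office is assigned to its cheapest site among the open ones.
{S1, S3, S4}: Dover→S1 9·17=153, Brent→S1 4·24=96, Pell→S3 9·20=180, Elton→S4 4·14=56, Farrow→S3 11·19=209. Service 694; fixed 119; total 813.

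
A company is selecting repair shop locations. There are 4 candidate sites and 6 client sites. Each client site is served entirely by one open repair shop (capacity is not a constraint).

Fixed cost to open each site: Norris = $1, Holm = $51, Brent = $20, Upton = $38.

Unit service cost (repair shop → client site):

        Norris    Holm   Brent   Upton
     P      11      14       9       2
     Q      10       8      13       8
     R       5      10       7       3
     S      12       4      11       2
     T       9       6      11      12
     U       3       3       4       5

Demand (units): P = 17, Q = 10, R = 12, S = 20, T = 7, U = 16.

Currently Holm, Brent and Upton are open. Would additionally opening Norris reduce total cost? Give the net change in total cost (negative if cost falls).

Current service cost with {Holm, Brent, Upton}: 280.
Adding Norris: each client site re-picks its cheapest; new service cost 280, saving 0.
Extra fixed cost: 1. Net change = 1 − 0 = 1.
(Totals: 389 → 390.)

No — net change +1 (cost rises by 1).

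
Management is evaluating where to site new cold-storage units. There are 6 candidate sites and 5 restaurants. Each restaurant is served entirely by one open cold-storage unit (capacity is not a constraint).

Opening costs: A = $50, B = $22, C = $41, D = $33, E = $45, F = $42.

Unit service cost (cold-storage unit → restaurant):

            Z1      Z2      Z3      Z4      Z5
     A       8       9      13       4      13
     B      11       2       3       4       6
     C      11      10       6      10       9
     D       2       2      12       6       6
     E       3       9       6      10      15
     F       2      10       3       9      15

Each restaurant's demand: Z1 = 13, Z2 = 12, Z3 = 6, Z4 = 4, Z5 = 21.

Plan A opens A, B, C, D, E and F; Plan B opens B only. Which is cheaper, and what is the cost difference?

Plan A: {A, B, C, D, E, F}: Z1→D 2·13=26, Z2→B 2·12=24, Z3→B 3·6=18, Z4→A 4·4=16, Z5→B 6·21=126. Service 210; fixed 233; total 443.
Plan B: {B}: Z1→B 11·13=143, Z2→B 2·12=24, Z3→B 3·6=18, Z4→B 4·4=16, Z5→B 6·21=126. Service 327; fixed 22; total 349.
Difference: |443 − 349| = 94.

Plan B is cheaper by 94.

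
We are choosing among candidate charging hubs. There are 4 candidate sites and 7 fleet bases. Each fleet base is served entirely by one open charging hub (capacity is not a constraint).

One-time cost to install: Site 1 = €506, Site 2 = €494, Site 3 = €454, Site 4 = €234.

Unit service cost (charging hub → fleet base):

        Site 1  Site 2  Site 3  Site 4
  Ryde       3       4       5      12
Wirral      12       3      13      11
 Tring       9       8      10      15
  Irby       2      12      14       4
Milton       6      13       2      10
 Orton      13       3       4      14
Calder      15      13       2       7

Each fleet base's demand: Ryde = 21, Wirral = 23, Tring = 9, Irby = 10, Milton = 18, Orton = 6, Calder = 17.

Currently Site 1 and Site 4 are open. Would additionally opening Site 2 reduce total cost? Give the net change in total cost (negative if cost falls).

Current service cost with {Site 1, Site 4}: 722.
Adding Site 2: each fleet base re-picks its cheapest; new service cost 469, saving 253.
Extra fixed cost: 494. Net change = 494 − 253 = 241.
(Totals: 1462 → 1703.)

No — net change +241 (cost rises by 241).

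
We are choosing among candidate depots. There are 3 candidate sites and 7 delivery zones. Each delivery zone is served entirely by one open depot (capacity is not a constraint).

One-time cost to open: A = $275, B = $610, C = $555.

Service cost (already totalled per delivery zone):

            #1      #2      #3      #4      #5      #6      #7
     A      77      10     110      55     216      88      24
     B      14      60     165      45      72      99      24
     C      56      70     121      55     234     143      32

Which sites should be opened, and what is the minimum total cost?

Open A only; minimum total cost 855.

For any fixed open set, each delivery zone goes to its cheapest open site; total = fixed + service.
{A}: #1→A 77, #2→A 10, #3→A 110, #4→A 55, #5→A 216, #6→A 88, #7→A 24. Service 580; fixed 275; total 855.
{B}: #1→B 14, #2→B 60, #3→B 165, #4→B 45, #5→B 72, #6→B 99, #7→B 24. Service 479; fixed 610; total 1089.
{A, B}: service 363 + fixed 885 = 1248
{A, B, C}: service 363 + fixed 1440 = 1803
No other subset beats 855.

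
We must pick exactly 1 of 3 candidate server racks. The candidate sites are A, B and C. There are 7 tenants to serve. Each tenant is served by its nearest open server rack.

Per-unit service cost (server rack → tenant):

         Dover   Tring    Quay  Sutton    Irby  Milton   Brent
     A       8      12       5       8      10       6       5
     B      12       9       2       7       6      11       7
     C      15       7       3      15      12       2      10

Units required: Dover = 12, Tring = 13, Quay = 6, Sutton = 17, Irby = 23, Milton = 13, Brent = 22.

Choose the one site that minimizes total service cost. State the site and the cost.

Choose B only; total service cost 827.

With exactly 1 open, each tenant uses its cheapest among the chosen.
{B}: Dover→B 12·12=144, Tring→B 9·13=117, Quay→B 2·6=12, Sutton→B 7·17=119, Irby→B 6·23=138, Milton→B 11·13=143, Brent→B 7·22=154. Service cost 827.
{A}: service cost 836
{C}: service cost 1066
Among all 3 size-1 choices, {B} is lowest.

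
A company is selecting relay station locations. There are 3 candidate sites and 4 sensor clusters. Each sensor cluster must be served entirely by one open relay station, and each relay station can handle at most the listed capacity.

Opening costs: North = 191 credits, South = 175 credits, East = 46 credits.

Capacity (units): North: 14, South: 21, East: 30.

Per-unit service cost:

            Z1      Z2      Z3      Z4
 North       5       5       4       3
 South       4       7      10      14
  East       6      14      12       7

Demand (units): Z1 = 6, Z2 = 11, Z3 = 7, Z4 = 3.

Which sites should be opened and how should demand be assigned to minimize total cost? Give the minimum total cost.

Open {East}: Z1→East 6·6=36, Z2→East 14·11=154, Z3→East 12·7=84, Z4→East 7·3=21.
Loads: East carries 27/30. Service 295; fixed 46; total 341.
Next best feasible plan costs 421.

Minimum total cost: 341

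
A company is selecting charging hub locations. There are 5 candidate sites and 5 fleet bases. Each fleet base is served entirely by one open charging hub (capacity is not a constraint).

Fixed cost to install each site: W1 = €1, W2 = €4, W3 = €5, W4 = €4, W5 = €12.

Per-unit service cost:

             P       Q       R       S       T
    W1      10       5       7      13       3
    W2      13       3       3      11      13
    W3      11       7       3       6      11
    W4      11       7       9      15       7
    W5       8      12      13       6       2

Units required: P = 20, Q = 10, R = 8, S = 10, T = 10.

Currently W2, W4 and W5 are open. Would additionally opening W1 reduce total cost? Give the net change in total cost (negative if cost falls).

Current service cost with {W2, W4, W5}: 294.
Adding W1: each fleet base re-picks its cheapest; new service cost 294, saving 0.
Extra fixed cost: 1. Net change = 1 − 0 = 1.
(Totals: 314 → 315.)

No — net change +1 (cost rises by 1).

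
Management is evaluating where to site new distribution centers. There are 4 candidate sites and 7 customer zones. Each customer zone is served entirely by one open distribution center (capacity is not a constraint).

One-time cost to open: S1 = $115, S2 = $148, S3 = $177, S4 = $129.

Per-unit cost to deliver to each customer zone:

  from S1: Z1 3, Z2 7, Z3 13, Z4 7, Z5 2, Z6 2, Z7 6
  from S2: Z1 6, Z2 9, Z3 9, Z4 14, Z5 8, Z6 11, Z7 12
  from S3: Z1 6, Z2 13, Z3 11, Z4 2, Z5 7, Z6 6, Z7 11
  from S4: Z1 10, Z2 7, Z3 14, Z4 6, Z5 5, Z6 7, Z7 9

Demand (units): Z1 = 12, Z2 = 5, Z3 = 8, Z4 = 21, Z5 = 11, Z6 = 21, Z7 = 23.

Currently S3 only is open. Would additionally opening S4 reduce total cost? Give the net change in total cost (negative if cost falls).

No — net change +31 (cost rises by 31).

Current service cost with {S3}: 723.
Adding S4: each customer zone re-picks its cheapest; new service cost 625, saving 98.
Extra fixed cost: 129. Net change = 129 − 98 = 31.
(Totals: 900 → 931.)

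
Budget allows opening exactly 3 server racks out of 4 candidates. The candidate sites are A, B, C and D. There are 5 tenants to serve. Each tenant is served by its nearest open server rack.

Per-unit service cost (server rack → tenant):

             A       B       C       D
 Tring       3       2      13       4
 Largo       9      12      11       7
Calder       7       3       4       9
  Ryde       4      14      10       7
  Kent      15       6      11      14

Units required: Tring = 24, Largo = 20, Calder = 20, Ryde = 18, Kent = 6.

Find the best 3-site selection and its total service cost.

With exactly 3 open, each tenant uses its cheapest among the chosen.
{A, B, D}: Tring→B 2·24=48, Largo→D 7·20=140, Calder→B 3·20=60, Ryde→A 4·18=72, Kent→B 6·6=36. Service cost 356.
{A, B, C}: service cost 396
{B, C, D}: service cost 410
Among all 4 size-3 choices, {A, B, D} is lowest.

Choose A, B and D; total service cost 356.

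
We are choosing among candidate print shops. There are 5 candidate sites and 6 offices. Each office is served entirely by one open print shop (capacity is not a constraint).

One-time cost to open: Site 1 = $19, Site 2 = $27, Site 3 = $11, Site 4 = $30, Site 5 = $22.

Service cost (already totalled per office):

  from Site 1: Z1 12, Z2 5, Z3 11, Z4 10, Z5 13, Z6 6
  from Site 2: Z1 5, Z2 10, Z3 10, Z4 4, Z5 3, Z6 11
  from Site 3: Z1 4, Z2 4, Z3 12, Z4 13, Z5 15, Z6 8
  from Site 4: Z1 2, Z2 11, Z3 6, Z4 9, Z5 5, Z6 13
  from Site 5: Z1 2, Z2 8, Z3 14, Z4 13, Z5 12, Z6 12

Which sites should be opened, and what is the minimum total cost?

For any fixed open set, each office goes to its cheapest open site; total = fixed + service.
{Site 3}: Z1→Site 3 4, Z2→Site 3 4, Z3→Site 3 12, Z4→Site 3 13, Z5→Site 3 15, Z6→Site 3 8. Service 56; fixed 11; total 67.
{Site 2}: service 43 + fixed 27 = 70
{Site 2, Site 3}: service 33 + fixed 38 = 71
{Site 1, Site 2, Site 3, Site 4, Site 5}: service 25 + fixed 109 = 134
No other subset beats 67.

Open Site 3 only; minimum total cost 67.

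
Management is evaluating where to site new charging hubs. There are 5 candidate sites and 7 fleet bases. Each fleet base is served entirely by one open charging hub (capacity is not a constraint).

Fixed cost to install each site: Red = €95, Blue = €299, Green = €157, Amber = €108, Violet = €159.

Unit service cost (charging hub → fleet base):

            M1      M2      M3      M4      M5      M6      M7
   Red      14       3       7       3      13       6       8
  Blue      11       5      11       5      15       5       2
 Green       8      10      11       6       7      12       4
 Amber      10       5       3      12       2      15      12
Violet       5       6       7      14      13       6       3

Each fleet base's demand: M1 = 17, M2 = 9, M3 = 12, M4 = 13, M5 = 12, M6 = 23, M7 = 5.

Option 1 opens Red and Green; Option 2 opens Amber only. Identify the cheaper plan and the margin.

Option 1: {Red, Green}: M1→Green 8·17=136, M2→Red 3·9=27, M3→Red 7·12=84, M4→Red 3·13=39, M5→Green 7·12=84, M6→Red 6·23=138, M7→Green 4·5=20. Service 528; fixed 252; total 780.
Option 2: {Amber}: M1→Amber 10·17=170, M2→Amber 5·9=45, M3→Amber 3·12=36, M4→Amber 12·13=156, M5→Amber 2·12=24, M6→Amber 15·23=345, M7→Amber 12·5=60. Service 836; fixed 108; total 944.
Difference: |780 − 944| = 164.

Option 1 is cheaper by 164.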